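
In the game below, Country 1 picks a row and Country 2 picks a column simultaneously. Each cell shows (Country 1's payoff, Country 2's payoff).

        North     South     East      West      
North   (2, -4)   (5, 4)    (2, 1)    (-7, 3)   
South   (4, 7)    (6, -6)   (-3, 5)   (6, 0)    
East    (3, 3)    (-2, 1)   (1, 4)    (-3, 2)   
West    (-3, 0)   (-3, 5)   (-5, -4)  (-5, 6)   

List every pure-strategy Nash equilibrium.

(South, North)

Find each player's best response to every opponent strategy; NE are the intersections.
Country 1's best responses — vs North: South (payoff 4); vs South: South (payoff 6); vs East: North (payoff 2); vs West: South (payoff 6).
Country 2's best responses — vs North: South (payoff 4); vs South: North (payoff 7); vs East: East (payoff 4); vs West: West (payoff 6).
The only mutual best response is (South, North); neither player gains by switching there.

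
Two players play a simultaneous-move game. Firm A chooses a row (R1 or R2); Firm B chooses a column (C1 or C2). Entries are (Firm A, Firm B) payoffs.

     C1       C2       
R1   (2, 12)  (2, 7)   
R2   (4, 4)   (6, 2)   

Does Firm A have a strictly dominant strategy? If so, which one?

A strategy is strictly dominant if it gives Firm A a strictly higher payoff than every other strategy, against every choice by the opponent.
R2 strictly dominates: vs C1: 4 > 2; vs C2: 6 > 2.

R2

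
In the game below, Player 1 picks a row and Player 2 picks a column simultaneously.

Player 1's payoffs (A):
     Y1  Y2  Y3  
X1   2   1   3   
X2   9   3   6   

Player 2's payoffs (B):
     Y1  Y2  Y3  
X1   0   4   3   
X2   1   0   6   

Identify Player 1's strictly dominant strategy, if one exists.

A strategy is strictly dominant if it gives Player 1 a strictly higher payoff than every other strategy, against every choice by the opponent.
X2 strictly dominates: vs Y1: 9 > 2; vs Y2: 3 > 1; vs Y3: 6 > 3.

X2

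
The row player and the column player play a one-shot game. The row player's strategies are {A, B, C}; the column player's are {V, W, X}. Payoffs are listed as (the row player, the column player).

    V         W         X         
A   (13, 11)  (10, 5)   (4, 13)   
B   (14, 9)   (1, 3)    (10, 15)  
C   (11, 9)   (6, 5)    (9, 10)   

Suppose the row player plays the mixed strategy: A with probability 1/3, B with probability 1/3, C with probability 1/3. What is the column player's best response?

X

The column player's best reply maximizes expected payoff against the mix.
V: (1/3)·11 + (1/3)·9 + (1/3)·9 = 29/3
W: (1/3)·5 + (1/3)·3 + (1/3)·5 = 13/3
X: (1/3)·13 + (1/3)·15 + (1/3)·10 = 38/3
Highest expected payoff is 38/3, from X.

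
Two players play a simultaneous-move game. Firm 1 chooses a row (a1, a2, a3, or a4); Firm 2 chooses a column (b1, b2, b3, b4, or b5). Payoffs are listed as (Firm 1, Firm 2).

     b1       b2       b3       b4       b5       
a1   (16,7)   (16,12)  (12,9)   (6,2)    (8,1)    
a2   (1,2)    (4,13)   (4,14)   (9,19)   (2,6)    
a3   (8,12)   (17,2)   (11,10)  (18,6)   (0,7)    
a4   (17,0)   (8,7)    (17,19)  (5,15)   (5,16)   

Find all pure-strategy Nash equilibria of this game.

(a4, b3)

Find each player's best response to every opponent strategy; NE are the intersections.
Firm 1's best responses — vs b1: a4 (payoff 17); vs b2: a3 (payoff 17); vs b3: a4 (payoff 17); vs b4: a3 (payoff 18); vs b5: a1 (payoff 8).
Firm 2's best responses — vs a1: b2 (payoff 12); vs a2: b4 (payoff 19); vs a3: b1 (payoff 12); vs a4: b3 (payoff 19).
The only mutual best response is (a4, b3); neither player gains by switching there.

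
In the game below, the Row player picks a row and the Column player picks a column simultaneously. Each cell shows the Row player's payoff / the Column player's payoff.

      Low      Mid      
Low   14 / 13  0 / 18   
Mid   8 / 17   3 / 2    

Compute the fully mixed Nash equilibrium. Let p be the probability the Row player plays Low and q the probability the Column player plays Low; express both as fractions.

Each player's mixing probability is pinned down by making the *other* player indifferent.
The Column player indifferent between Low and Mid: p·13 + (1−p)·17 = p·18 + (1−p)·2 ⟹ 17 + (-4)p = 2 + 16p ⟹ p = 3/4.
The Row player indifferent between Low and Mid: q·14 + (1−q)·0 = q·8 + (1−q)·3 ⟹ 0 + 14q = 3 + 5q ⟹ q = 1/3.

p = 3/4, q = 1/3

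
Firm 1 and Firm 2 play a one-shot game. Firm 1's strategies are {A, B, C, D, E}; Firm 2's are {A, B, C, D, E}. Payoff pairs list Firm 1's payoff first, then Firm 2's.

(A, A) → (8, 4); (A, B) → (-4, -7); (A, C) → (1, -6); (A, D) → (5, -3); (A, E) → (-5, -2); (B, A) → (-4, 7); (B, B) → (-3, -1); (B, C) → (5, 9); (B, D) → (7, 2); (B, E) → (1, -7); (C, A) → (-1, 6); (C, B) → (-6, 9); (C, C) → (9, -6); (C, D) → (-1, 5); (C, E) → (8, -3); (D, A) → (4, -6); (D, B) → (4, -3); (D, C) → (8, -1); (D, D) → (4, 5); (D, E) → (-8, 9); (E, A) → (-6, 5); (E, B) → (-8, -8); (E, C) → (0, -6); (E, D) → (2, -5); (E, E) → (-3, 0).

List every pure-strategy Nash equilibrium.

(A, A)

A profile is a Nash equilibrium when each player is best-responding to the other.
Firm 1's best responses — vs A: A (payoff 8); vs B: D (payoff 4); vs C: C (payoff 9); vs D: B (payoff 7); vs E: C (payoff 8).
Firm 2's best responses — vs A: A (payoff 4); vs B: C (payoff 9); vs C: B (payoff 9); vs D: E (payoff 9); vs E: A (payoff 5).
The only mutual best response is (A, A); neither player gains by switching there.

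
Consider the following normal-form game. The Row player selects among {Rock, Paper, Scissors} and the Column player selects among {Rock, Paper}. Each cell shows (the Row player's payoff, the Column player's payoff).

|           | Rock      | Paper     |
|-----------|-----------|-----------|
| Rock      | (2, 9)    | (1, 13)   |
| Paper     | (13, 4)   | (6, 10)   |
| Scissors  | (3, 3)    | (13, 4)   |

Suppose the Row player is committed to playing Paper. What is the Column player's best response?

Paper

With the Row player fixed at Paper, the Column player's payoffs are: Rock → 4, Paper → 10.
The maximum is 10, achieved by Paper.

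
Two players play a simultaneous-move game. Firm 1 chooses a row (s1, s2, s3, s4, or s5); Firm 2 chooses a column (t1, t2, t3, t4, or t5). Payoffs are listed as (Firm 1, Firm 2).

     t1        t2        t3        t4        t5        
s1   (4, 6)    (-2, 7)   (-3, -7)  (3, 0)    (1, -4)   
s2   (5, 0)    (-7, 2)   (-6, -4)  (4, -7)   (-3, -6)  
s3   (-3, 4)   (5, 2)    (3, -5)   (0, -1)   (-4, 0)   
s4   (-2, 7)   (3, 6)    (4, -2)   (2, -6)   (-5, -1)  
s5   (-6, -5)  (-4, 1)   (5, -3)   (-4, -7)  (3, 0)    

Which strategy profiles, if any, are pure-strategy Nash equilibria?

None

Find each player's best response to every opponent strategy; NE are the intersections.
Firm 1's best responses — vs t1: s2 (payoff 5); vs t2: s3 (payoff 5); vs t3: s5 (payoff 5); vs t4: s2 (payoff 4); vs t5: s5 (payoff 3).
Firm 2's best responses — vs s1: t2 (payoff 7); vs s2: t2 (payoff 2); vs s3: t1 (payoff 4); vs s4: t1 (payoff 7); vs s5: t2 (payoff 1).
No cell has both players best-responding. For instance, Firm 1's best reply to t2 is s3, but against s3 Firm 2 prefers t1 over t2.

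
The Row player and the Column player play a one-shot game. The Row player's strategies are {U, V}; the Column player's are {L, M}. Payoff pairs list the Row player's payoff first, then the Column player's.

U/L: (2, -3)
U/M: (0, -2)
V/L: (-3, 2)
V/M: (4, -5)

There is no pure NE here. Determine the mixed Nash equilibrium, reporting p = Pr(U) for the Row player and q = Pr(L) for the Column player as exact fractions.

p = 7/8, q = 4/9

In a mixed NE each player is indifferent between their pure strategies, so the opponent's mix sets the indifference.
The Column player indifferent between L and M: p·(-3) + (1−p)·2 = p·(-2) + (1−p)·(-5) ⟹ 2 + (-5)p = (-5) + 3p ⟹ p = 7/8.
The Row player indifferent between U and V: q·2 + (1−q)·0 = q·(-3) + (1−q)·4 ⟹ 0 + 2q = 4 + (-7)q ⟹ q = 4/9.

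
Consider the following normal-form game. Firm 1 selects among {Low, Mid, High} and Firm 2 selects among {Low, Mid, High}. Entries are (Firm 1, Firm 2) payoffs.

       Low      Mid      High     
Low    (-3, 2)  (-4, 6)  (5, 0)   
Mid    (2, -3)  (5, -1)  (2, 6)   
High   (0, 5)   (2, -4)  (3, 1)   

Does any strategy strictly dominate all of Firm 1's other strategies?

None

A strategy is strictly dominant if it gives Firm 1 a strictly higher payoff than every other strategy, against every choice by the opponent.
Low is not dominant: against Low, Mid gives 2 > -3.
Mid is not dominant: against High, Low gives 5 > 2.
High is not dominant: against Low, Mid gives 2 > 0.
No single strategy is best against every opponent action.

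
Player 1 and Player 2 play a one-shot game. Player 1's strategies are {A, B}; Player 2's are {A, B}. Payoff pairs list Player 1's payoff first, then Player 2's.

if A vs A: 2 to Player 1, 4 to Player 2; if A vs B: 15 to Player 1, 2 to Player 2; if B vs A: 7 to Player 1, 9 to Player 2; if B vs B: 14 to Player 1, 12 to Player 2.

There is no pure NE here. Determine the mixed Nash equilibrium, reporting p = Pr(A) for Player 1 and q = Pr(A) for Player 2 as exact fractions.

p = 3/5, q = 1/6

Each player's mixing probability is pinned down by making the *other* player indifferent.
Player 2 indifferent between A and B: p·4 + (1−p)·9 = p·2 + (1−p)·12 ⟹ 9 + (-5)p = 12 + (-10)p ⟹ p = 3/5.
Player 1 indifferent between A and B: q·2 + (1−q)·15 = q·7 + (1−q)·14 ⟹ 15 + (-13)q = 14 + (-7)q ⟹ q = 1/6.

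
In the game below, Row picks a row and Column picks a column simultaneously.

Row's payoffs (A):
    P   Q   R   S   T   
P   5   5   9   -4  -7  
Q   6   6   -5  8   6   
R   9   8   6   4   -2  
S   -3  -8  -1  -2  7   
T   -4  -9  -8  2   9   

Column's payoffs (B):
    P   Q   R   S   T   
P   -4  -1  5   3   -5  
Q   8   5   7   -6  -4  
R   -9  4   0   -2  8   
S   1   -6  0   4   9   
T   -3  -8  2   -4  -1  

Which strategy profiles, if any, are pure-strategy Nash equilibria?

A profile is a Nash equilibrium when each player is best-responding to the other.
Row's best responses — vs P: R (payoff 9); vs Q: R (payoff 8); vs R: P (payoff 9); vs S: Q (payoff 8); vs T: T (payoff 9).
Column's best responses — vs P: R (payoff 5); vs Q: P (payoff 8); vs R: T (payoff 8); vs S: T (payoff 9); vs T: R (payoff 2).
The only mutual best response is (P, R); neither player gains by switching there.

(P, R)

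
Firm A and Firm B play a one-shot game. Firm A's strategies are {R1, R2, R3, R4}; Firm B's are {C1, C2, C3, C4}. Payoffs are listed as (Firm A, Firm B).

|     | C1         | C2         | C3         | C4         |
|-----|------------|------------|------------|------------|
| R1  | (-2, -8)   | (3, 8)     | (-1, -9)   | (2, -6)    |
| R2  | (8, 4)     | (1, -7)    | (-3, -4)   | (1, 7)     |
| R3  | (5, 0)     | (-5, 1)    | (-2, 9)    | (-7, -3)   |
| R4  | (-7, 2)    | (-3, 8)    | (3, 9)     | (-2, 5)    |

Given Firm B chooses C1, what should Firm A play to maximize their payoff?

R2

With Firm B fixed at C1, Firm A's payoffs are: R1 → -2, R2 → 8, R3 → 5, R4 → -7.
The maximum is 8, achieved by R2.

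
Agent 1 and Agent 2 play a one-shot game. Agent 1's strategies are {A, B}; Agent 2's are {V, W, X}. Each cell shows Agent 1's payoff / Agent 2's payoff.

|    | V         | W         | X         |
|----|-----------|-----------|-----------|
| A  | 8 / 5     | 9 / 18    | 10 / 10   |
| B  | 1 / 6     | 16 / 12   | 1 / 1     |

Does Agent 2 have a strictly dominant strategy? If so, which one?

Check whether one of Agent 2's strategies beats all alternatives regardless of what the opponent does.
W strictly dominates: vs A: 18 > each of {5, 10}; vs B: 12 > each of {6, 1}.

W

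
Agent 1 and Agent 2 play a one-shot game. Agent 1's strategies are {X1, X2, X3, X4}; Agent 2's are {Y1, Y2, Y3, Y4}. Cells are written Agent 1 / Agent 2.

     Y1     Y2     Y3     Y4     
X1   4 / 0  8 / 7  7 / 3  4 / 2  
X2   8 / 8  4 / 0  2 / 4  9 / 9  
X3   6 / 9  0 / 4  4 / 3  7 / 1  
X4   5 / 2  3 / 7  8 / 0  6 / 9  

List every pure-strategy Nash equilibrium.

Check mutual best responses: a cell is a NE iff neither player can gain by unilaterally deviating.
Agent 1's best responses — vs Y1: X2 (payoff 8); vs Y2: X1 (payoff 8); vs Y3: X4 (payoff 8); vs Y4: X2 (payoff 9).
Agent 2's best responses — vs X1: Y2 (payoff 7); vs X2: Y4 (payoff 9); vs X3: Y1 (payoff 9); vs X4: Y4 (payoff 9).
Mutual best responses occur at (X1, Y2) and (X2, Y4); at each, neither player gains by switching.

(X1, Y2) and (X2, Y4)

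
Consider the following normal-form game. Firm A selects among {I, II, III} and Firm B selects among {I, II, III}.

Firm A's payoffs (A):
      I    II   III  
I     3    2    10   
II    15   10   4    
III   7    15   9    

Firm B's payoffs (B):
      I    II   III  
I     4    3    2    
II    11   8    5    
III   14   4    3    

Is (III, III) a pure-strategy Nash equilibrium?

Holding Firm B at III: Firm A gets 9 from III but could get 10 by switching to I. Firm A has a profitable deviation.

No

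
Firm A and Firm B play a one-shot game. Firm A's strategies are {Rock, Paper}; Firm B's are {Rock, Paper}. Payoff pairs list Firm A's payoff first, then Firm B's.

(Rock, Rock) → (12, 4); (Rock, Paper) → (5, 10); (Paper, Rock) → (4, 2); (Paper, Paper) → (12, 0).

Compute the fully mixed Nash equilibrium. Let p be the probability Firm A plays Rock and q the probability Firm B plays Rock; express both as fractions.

p = 1/4, q = 7/15

In a mixed NE each player is indifferent between their pure strategies, so the opponent's mix sets the indifference.
Firm B indifferent between Rock and Paper: p·4 + (1−p)·2 = p·10 + (1−p)·0 ⟹ 2 + 2p = 0 + 10p ⟹ p = 1/4.
Firm A indifferent between Rock and Paper: q·12 + (1−q)·5 = q·4 + (1−q)·12 ⟹ 5 + 7q = 12 + (-8)q ⟹ q = 7/15.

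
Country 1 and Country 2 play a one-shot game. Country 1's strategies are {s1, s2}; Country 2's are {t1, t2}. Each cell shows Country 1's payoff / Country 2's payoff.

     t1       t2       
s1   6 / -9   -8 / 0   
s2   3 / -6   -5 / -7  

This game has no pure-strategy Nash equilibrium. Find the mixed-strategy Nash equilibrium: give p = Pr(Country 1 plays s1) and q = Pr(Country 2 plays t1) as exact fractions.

Each player's mixing probability is pinned down by making the *other* player indifferent.
Country 2 indifferent between t1 and t2: p·(-9) + (1−p)·(-6) = p·0 + (1−p)·(-7) ⟹ (-6) + (-3)p = (-7) + 7p ⟹ p = 1/10.
Country 1 indifferent between s1 and s2: q·6 + (1−q)·(-8) = q·3 + (1−q)·(-5) ⟹ (-8) + 14q = (-5) + 8q ⟹ q = 1/2.

p = 1/10, q = 1/2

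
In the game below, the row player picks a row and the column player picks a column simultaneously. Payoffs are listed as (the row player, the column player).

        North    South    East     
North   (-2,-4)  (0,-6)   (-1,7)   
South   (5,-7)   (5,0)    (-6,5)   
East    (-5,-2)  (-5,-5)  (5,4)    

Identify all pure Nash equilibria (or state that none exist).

(East, East)

Find each player's best response to every opponent strategy; NE are the intersections.
The row player's best responses — vs North: South (payoff 5); vs South: South (payoff 5); vs East: East (payoff 5).
The column player's best responses — vs North: East (payoff 7); vs South: East (payoff 5); vs East: East (payoff 4).
The only mutual best response is (East, East); neither player gains by switching there.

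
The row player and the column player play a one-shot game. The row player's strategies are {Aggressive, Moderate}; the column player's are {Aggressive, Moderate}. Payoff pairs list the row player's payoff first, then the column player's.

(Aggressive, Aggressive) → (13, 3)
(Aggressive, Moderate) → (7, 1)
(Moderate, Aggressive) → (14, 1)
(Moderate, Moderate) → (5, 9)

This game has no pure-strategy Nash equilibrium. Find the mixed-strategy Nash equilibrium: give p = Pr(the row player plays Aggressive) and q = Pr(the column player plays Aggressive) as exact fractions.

p = 4/5, q = 2/3

Each player's mixing probability is pinned down by making the *other* player indifferent.
The column player indifferent between Aggressive and Moderate: p·3 + (1−p)·1 = p·1 + (1−p)·9 ⟹ 1 + 2p = 9 + (-8)p ⟹ p = 4/5.
The row player indifferent between Aggressive and Moderate: q·13 + (1−q)·7 = q·14 + (1−q)·5 ⟹ 7 + 6q = 5 + 9q ⟹ q = 2/3.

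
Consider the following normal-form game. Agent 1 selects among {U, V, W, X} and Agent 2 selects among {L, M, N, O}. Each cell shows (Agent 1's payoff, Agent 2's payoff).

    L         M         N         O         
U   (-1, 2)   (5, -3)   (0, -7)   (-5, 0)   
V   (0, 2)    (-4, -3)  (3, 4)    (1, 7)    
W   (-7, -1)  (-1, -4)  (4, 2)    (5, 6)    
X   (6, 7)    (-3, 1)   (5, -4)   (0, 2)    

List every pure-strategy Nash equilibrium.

Find each player's best response to every opponent strategy; NE are the intersections.
Agent 1's best responses — vs L: X (payoff 6); vs M: U (payoff 5); vs N: X (payoff 5); vs O: W (payoff 5).
Agent 2's best responses — vs U: L (payoff 2); vs V: O (payoff 7); vs W: O (payoff 6); vs X: L (payoff 7).
Mutual best responses occur at (W, O) and (X, L); at each, neither player gains by switching.

(W, O) and (X, L)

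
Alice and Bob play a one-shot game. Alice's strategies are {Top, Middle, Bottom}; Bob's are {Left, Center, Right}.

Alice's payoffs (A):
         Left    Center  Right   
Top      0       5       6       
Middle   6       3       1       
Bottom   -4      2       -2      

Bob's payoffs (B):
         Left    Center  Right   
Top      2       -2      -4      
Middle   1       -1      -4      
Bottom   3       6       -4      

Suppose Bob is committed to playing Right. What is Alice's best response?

Top

With Bob fixed at Right, Alice's payoffs are: Top → 6, Middle → 1, Bottom → -2.
The maximum is 6, achieved by Top.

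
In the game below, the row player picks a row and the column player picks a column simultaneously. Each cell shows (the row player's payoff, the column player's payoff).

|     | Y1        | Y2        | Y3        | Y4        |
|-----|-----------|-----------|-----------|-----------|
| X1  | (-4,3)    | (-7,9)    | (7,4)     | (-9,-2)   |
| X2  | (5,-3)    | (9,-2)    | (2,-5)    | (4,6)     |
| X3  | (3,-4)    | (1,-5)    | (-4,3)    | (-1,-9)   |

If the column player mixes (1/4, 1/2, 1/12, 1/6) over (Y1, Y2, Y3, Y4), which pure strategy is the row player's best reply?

X2

Compute the row player's expected payoff from each pure strategy against the given mix.
X1: (1/4)·(-4) + (1/2)·(-7) + (1/12)·7 + (1/6)·(-9) = -65/12
X2: (1/4)·5 + (1/2)·9 + (1/12)·2 + (1/6)·4 = 79/12
X3: (1/4)·3 + (1/2)·1 + (1/12)·(-4) + (1/6)·(-1) = 3/4
Highest expected payoff is 79/12, from X2.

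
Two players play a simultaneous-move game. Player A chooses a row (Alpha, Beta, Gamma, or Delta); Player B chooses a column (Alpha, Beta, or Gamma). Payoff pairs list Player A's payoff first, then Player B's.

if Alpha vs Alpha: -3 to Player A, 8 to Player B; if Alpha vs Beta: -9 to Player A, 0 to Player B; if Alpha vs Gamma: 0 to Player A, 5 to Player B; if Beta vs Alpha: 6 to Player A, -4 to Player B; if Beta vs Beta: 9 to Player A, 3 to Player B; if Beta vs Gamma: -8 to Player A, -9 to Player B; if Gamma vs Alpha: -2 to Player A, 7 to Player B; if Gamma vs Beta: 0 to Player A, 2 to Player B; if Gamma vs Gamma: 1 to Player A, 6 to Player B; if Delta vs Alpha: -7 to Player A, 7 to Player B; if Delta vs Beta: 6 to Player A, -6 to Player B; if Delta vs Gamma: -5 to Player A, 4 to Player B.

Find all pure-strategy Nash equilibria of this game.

Find each player's best response to every opponent strategy; NE are the intersections.
Player A's best responses — vs Alpha: Beta (payoff 6); vs Beta: Beta (payoff 9); vs Gamma: Gamma (payoff 1).
Player B's best responses — vs Alpha: Alpha (payoff 8); vs Beta: Beta (payoff 3); vs Gamma: Alpha (payoff 7); vs Delta: Alpha (payoff 7).
The only mutual best response is (Beta, Beta); neither player gains by switching there.

(Beta, Beta)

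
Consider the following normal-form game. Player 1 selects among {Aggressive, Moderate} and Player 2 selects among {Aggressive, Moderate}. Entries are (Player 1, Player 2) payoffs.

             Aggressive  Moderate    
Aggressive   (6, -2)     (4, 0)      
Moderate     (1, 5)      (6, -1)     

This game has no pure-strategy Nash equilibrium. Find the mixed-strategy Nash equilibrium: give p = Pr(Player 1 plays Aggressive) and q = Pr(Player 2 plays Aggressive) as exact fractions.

In a mixed NE each player is indifferent between their pure strategies, so the opponent's mix sets the indifference.
Player 2 indifferent between Aggressive and Moderate: p·(-2) + (1−p)·5 = p·0 + (1−p)·(-1) ⟹ 5 + (-7)p = (-1) + 1p ⟹ p = 3/4.
Player 1 indifferent between Aggressive and Moderate: q·6 + (1−q)·4 = q·1 + (1−q)·6 ⟹ 4 + 2q = 6 + (-5)q ⟹ q = 2/7.

p = 3/4, q = 2/7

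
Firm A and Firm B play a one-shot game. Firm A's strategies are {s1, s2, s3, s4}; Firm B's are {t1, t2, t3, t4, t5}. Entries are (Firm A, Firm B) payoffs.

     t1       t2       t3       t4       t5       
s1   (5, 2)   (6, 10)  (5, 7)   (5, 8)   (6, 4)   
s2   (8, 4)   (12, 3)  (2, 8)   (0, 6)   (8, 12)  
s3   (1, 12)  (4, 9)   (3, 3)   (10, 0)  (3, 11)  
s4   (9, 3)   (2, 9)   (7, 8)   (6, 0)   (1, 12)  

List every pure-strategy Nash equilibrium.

Check mutual best responses: a cell is a NE iff neither player can gain by unilaterally deviating.
Firm A's best responses — vs t1: s4 (payoff 9); vs t2: s2 (payoff 12); vs t3: s4 (payoff 7); vs t4: s3 (payoff 10); vs t5: s2 (payoff 8).
Firm B's best responses — vs s1: t2 (payoff 10); vs s2: t5 (payoff 12); vs s3: t1 (payoff 12); vs s4: t5 (payoff 12).
The only mutual best response is (s2, t5); neither player gains by switching there.

(s2, t5)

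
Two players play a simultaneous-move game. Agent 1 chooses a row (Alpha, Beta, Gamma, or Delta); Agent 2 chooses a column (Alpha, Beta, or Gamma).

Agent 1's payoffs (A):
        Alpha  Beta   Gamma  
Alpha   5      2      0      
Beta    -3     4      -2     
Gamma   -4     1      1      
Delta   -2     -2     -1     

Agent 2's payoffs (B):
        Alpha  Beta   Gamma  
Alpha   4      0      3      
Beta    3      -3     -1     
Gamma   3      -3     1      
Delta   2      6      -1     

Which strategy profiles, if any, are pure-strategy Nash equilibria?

Check mutual best responses: a cell is a NE iff neither player can gain by unilaterally deviating.
Agent 1's best responses — vs Alpha: Alpha (payoff 5); vs Beta: Beta (payoff 4); vs Gamma: Gamma (payoff 1).
Agent 2's best responses — vs Alpha: Alpha (payoff 4); vs Beta: Alpha (payoff 3); vs Gamma: Alpha (payoff 3); vs Delta: Beta (payoff 6).
The only mutual best response is (Alpha, Alpha); neither player gains by switching there.

(Alpha, Alpha)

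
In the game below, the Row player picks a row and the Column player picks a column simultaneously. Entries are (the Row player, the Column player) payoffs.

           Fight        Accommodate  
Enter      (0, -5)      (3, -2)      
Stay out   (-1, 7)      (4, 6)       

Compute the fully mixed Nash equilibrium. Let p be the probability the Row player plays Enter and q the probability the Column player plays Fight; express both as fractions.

p = 1/4, q = 1/2

Each player's mixing probability is pinned down by making the *other* player indifferent.
The Column player indifferent between Fight and Accommodate: p·(-5) + (1−p)·7 = p·(-2) + (1−p)·6 ⟹ 7 + (-12)p = 6 + (-8)p ⟹ p = 1/4.
The Row player indifferent between Enter and Stay out: q·0 + (1−q)·3 = q·(-1) + (1−q)·4 ⟹ 3 + (-3)q = 4 + (-5)q ⟹ q = 1/2.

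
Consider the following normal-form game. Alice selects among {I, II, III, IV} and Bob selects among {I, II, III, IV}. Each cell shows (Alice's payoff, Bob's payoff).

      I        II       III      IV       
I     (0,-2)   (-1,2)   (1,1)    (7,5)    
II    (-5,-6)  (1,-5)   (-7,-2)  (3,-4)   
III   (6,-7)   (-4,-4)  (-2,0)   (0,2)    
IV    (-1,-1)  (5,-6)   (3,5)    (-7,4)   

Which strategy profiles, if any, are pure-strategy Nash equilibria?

Check mutual best responses: a cell is a NE iff neither player can gain by unilaterally deviating.
Alice's best responses — vs I: III (payoff 6); vs II: IV (payoff 5); vs III: IV (payoff 3); vs IV: I (payoff 7).
Bob's best responses — vs I: IV (payoff 5); vs II: III (payoff -2); vs III: IV (payoff 2); vs IV: III (payoff 5).
Mutual best responses occur at (I, IV) and (IV, III); at each, neither player gains by switching.

(I, IV) and (IV, III)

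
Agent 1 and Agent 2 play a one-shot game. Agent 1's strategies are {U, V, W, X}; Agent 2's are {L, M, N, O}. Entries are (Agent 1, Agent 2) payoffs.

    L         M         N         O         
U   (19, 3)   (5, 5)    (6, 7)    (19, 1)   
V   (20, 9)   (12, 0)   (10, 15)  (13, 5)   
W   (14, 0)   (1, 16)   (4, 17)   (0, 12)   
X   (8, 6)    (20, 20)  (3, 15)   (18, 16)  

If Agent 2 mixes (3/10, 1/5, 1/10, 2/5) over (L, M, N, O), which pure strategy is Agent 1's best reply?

Compute Agent 1's expected payoff from each pure strategy against the given mix.
U: (3/10)·19 + (1/5)·5 + (1/10)·6 + (2/5)·19 = 149/10
V: (3/10)·20 + (1/5)·12 + (1/10)·10 + (2/5)·13 = 73/5
W: (3/10)·14 + (1/5)·1 + (1/10)·4 + (2/5)·0 = 24/5
X: (3/10)·8 + (1/5)·20 + (1/10)·3 + (2/5)·18 = 139/10
Highest expected payoff is 149/10, from U.

U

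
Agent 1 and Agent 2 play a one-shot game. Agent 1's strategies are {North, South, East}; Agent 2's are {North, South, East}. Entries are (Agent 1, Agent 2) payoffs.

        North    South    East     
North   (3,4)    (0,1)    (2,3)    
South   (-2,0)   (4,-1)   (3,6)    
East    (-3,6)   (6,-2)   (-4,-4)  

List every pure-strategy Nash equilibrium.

(North, North) and (South, East)

Find each player's best response to every opponent strategy; NE are the intersections.
Agent 1's best responses — vs North: North (payoff 3); vs South: East (payoff 6); vs East: South (payoff 3).
Agent 2's best responses — vs North: North (payoff 4); vs South: East (payoff 6); vs East: North (payoff 6).
Mutual best responses occur at (North, North) and (South, East); at each, neither player gains by switching.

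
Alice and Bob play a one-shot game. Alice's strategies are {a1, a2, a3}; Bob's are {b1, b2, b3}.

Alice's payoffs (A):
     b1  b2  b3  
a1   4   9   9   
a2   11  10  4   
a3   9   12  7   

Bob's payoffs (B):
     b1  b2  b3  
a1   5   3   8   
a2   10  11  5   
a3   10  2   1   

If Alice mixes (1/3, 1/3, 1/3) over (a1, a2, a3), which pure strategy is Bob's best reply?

Compute Bob's expected payoff from each pure strategy against the given mix.
b1: (1/3)·5 + (1/3)·10 + (1/3)·10 = 25/3
b2: (1/3)·3 + (1/3)·11 + (1/3)·2 = 16/3
b3: (1/3)·8 + (1/3)·5 + (1/3)·1 = 14/3
Highest expected payoff is 25/3, from b1.

b1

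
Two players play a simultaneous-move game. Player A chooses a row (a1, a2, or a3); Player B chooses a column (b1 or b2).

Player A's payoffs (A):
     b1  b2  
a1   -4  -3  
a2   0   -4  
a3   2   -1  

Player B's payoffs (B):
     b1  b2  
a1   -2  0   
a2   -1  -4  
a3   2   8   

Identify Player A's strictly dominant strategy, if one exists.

a3

A strategy is strictly dominant if it gives Player A a strictly higher payoff than every other strategy, against every choice by the opponent.
a3 strictly dominates: vs b1: 2 > each of {-4, 0}; vs b2: -1 > each of {-3, -4}.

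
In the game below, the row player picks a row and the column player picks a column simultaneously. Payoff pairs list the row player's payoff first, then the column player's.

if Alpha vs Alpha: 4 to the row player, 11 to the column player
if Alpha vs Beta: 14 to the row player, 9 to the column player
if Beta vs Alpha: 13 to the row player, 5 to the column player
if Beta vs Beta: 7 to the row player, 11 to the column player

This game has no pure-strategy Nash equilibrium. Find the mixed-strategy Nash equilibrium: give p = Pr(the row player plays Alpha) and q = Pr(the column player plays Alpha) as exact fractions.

p = 3/4, q = 7/16

Each player's mixing probability is pinned down by making the *other* player indifferent.
The column player indifferent between Alpha and Beta: p·11 + (1−p)·5 = p·9 + (1−p)·11 ⟹ 5 + 6p = 11 + (-2)p ⟹ p = 3/4.
The row player indifferent between Alpha and Beta: q·4 + (1−q)·14 = q·13 + (1−q)·7 ⟹ 14 + (-10)q = 7 + 6q ⟹ q = 7/16.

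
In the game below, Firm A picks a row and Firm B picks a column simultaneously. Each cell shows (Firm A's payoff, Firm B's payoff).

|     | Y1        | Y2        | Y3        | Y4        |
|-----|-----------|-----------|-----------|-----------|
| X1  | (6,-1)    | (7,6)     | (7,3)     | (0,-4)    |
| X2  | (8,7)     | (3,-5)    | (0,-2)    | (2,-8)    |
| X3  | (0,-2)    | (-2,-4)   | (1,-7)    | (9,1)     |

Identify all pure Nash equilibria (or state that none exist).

A profile is a Nash equilibrium when each player is best-responding to the other.
Firm A's best responses — vs Y1: X2 (payoff 8); vs Y2: X1 (payoff 7); vs Y3: X1 (payoff 7); vs Y4: X3 (payoff 9).
Firm B's best responses — vs X1: Y2 (payoff 6); vs X2: Y1 (payoff 7); vs X3: Y4 (payoff 1).
Mutual best responses occur at (X1, Y2), (X2, Y1), and (X3, Y4); at each, neither player gains by switching.

(X1, Y2), (X2, Y1), and (X3, Y4)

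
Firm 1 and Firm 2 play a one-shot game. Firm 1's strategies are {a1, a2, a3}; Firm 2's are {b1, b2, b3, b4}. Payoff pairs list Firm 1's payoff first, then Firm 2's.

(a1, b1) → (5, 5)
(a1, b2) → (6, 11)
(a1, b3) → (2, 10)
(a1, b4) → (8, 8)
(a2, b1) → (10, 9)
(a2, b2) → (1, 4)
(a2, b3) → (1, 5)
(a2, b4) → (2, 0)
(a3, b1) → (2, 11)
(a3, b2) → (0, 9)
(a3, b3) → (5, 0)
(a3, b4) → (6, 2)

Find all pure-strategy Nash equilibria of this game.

(a1, b2) and (a2, b1)

A profile is a Nash equilibrium when each player is best-responding to the other.
Firm 1's best responses — vs b1: a2 (payoff 10); vs b2: a1 (payoff 6); vs b3: a3 (payoff 5); vs b4: a1 (payoff 8).
Firm 2's best responses — vs a1: b2 (payoff 11); vs a2: b1 (payoff 9); vs a3: b1 (payoff 11).
Mutual best responses occur at (a1, b2) and (a2, b1); at each, neither player gains by switching.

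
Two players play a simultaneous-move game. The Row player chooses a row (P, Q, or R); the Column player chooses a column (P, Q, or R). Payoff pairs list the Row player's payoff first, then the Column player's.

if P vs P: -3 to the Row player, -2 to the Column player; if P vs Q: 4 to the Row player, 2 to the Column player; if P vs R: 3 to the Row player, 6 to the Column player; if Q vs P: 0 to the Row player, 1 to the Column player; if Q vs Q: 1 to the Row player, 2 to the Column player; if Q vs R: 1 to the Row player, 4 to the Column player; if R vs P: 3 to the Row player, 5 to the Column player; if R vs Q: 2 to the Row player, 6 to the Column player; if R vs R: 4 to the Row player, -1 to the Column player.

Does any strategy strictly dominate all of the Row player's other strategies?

A strategy is strictly dominant if it gives the Row player a strictly higher payoff than every other strategy, against every choice by the opponent.
P is not dominant: against P, Q gives 0 > -3.
Q is not dominant: against P, R gives 3 > 0.
R is not dominant: against Q, P gives 4 > 2.
No single strategy is best against every opponent action.

No strictly dominant strategy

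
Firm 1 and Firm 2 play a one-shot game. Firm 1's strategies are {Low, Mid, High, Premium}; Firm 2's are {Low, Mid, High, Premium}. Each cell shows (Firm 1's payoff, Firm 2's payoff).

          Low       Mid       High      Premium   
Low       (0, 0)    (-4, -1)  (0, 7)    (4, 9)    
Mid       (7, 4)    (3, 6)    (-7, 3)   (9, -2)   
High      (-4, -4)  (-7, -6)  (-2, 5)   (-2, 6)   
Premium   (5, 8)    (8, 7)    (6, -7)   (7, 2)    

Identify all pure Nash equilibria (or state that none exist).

None

A profile is a Nash equilibrium when each player is best-responding to the other.
Firm 1's best responses — vs Low: Mid (payoff 7); vs Mid: Premium (payoff 8); vs High: Premium (payoff 6); vs Premium: Mid (payoff 9).
Firm 2's best responses — vs Low: Premium (payoff 9); vs Mid: Mid (payoff 6); vs High: Premium (payoff 6); vs Premium: Low (payoff 8).
No cell has both players best-responding. For instance, Firm 1's best reply to High is Premium, but against Premium Firm 2 prefers Low over High.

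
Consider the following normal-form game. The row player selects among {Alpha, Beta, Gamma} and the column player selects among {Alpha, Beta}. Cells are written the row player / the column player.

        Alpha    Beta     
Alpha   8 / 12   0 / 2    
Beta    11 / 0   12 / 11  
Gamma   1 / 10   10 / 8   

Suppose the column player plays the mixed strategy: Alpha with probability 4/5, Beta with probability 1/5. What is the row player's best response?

Beta

Compute the row player's expected payoff from each pure strategy against the given mix.
Alpha: (4/5)·8 + (1/5)·0 = 32/5
Beta: (4/5)·11 + (1/5)·12 = 56/5
Gamma: (4/5)·1 + (1/5)·10 = 14/5
Highest expected payoff is 56/5, from Beta.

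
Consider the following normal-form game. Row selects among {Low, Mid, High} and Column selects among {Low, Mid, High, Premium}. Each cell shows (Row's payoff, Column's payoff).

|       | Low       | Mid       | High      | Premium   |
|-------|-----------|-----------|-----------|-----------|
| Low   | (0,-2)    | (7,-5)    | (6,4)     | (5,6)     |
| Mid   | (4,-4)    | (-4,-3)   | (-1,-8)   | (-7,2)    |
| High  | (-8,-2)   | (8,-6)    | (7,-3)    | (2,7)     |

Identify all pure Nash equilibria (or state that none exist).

Find each player's best response to every opponent strategy; NE are the intersections.
Row's best responses — vs Low: Mid (payoff 4); vs Mid: High (payoff 8); vs High: High (payoff 7); vs Premium: Low (payoff 5).
Column's best responses — vs Low: Premium (payoff 6); vs Mid: Premium (payoff 2); vs High: Premium (payoff 7).
The only mutual best response is (Low, Premium); neither player gains by switching there.

(Low, Premium)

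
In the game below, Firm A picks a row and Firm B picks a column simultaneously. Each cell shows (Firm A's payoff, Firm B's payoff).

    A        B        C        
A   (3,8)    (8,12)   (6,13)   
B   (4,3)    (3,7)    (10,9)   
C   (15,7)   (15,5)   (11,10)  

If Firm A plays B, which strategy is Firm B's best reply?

With Firm A fixed at B, Firm B's payoffs are: A → 3, B → 7, C → 9.
The maximum is 9, achieved by C.

C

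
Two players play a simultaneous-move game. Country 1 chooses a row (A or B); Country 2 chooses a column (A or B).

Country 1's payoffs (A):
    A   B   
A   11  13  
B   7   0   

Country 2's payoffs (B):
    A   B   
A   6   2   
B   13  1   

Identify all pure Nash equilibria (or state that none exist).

(A, A)

Find each player's best response to every opponent strategy; NE are the intersections.
Country 1's best responses — vs A: A (payoff 11); vs B: A (payoff 13).
Country 2's best responses — vs A: A (payoff 6); vs B: A (payoff 13).
The only mutual best response is (A, A); neither player gains by switching there.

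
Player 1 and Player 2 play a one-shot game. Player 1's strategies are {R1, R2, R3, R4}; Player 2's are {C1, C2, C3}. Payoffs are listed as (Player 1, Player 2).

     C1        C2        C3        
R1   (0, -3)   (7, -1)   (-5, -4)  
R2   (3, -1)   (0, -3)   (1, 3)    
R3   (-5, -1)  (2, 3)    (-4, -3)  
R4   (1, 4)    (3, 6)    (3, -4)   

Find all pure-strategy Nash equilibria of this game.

(R1, C2)

Find each player's best response to every opponent strategy; NE are the intersections.
Player 1's best responses — vs C1: R2 (payoff 3); vs C2: R1 (payoff 7); vs C3: R4 (payoff 3).
Player 2's best responses — vs R1: C2 (payoff -1); vs R2: C3 (payoff 3); vs R3: C2 (payoff 3); vs R4: C2 (payoff 6).
The only mutual best response is (R1, C2); neither player gains by switching there.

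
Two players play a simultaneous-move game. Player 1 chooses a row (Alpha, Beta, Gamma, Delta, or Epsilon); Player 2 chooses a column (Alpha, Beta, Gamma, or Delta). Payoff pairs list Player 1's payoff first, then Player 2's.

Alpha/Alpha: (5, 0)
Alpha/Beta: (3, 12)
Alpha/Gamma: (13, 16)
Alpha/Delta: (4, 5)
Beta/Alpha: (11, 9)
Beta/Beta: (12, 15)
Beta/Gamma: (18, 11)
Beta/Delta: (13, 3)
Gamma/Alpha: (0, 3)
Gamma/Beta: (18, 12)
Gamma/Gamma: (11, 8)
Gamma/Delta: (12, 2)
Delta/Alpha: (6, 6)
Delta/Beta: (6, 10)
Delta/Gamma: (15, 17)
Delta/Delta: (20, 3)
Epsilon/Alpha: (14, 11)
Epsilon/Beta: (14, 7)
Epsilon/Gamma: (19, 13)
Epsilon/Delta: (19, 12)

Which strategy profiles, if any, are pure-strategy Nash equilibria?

A profile is a Nash equilibrium when each player is best-responding to the other.
Player 1's best responses — vs Alpha: Epsilon (payoff 14); vs Beta: Gamma (payoff 18); vs Gamma: Epsilon (payoff 19); vs Delta: Delta (payoff 20).
Player 2's best responses — vs Alpha: Gamma (payoff 16); vs Beta: Beta (payoff 15); vs Gamma: Beta (payoff 12); vs Delta: Gamma (payoff 17); vs Epsilon: Gamma (payoff 13).
Mutual best responses occur at (Gamma, Beta) and (Epsilon, Gamma); at each, neither player gains by switching.

(Gamma, Beta) and (Epsilon, Gamma)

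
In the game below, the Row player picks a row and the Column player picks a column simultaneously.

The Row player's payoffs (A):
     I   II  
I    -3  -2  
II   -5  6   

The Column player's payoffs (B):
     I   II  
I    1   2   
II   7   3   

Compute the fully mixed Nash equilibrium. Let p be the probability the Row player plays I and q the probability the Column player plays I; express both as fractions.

p = 4/5, q = 4/5

In a mixed NE each player is indifferent between their pure strategies, so the opponent's mix sets the indifference.
The Column player indifferent between I and II: p·1 + (1−p)·7 = p·2 + (1−p)·3 ⟹ 7 + (-6)p = 3 + (-1)p ⟹ p = 4/5.
The Row player indifferent between I and II: q·(-3) + (1−q)·(-2) = q·(-5) + (1−q)·6 ⟹ (-2) + (-1)q = 6 + (-11)q ⟹ q = 4/5.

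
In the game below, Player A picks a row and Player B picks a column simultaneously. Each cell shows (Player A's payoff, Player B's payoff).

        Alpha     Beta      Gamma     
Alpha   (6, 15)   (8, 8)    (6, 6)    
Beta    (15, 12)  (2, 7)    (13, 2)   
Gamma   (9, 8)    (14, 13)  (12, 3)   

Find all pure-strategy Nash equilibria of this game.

(Beta, Alpha) and (Gamma, Beta)

Check mutual best responses: a cell is a NE iff neither player can gain by unilaterally deviating.
Player A's best responses — vs Alpha: Beta (payoff 15); vs Beta: Gamma (payoff 14); vs Gamma: Beta (payoff 13).
Player B's best responses — vs Alpha: Alpha (payoff 15); vs Beta: Alpha (payoff 12); vs Gamma: Beta (payoff 13).
Mutual best responses occur at (Beta, Alpha) and (Gamma, Beta); at each, neither player gains by switching.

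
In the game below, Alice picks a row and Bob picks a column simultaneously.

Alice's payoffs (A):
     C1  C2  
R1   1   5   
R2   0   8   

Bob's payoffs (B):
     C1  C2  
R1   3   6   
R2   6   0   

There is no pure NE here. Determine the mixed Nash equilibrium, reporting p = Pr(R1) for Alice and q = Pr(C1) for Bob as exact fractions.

p = 2/3, q = 3/4

In a mixed NE each player is indifferent between their pure strategies, so the opponent's mix sets the indifference.
Bob indifferent between C1 and C2: p·3 + (1−p)·6 = p·6 + (1−p)·0 ⟹ 6 + (-3)p = 0 + 6p ⟹ p = 2/3.
Alice indifferent between R1 and R2: q·1 + (1−q)·5 = q·0 + (1−q)·8 ⟹ 5 + (-4)q = 8 + (-8)q ⟹ q = 3/4.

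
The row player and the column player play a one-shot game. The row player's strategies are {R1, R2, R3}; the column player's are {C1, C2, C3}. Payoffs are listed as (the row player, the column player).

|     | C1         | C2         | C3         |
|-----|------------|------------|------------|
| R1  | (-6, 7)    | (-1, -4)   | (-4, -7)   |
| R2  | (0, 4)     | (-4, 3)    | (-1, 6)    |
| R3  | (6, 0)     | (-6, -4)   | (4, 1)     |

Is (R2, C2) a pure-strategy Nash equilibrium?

No

Holding the column player at C2: the row player gets -4 from R2 but could get -1 by switching to R1. The row player has a profitable deviation.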